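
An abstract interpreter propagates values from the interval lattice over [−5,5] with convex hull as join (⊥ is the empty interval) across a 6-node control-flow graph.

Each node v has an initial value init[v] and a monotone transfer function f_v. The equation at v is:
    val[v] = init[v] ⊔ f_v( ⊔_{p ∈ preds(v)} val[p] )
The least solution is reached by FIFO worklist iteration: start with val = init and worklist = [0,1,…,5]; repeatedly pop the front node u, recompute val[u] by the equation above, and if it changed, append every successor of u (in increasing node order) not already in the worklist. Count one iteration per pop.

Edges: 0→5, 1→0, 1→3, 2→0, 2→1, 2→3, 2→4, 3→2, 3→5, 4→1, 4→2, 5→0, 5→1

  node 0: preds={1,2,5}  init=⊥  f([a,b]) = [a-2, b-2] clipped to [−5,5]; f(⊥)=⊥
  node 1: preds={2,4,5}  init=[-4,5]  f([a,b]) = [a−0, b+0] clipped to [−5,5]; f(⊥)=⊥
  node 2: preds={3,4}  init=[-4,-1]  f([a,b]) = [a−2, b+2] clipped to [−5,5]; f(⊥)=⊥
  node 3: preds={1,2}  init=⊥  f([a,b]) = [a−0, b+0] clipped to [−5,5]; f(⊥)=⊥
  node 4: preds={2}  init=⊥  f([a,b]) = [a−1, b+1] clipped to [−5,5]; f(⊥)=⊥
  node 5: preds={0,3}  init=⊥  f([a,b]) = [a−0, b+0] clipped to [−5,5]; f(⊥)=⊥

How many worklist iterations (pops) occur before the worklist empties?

Trace (14 dequeues):
  [1] u=0 | in [-4,5] | out [-5,3] | prev ⊥ | push {}
  [2] u=1 | in [-4,-1] | out [-4,5] | ==
  [3] u=2 | in ⊥ | out [-4,-1] | ==
  [4] u=3 | in [-4,5] | out [-4,5] | prev ⊥ | push {2}
  [5] u=4 | in [-4,-1] | out [-5,0] | prev ⊥ | push {1}
  [6] u=5 | in [-5,5] | out [-5,5] | prev ⊥ | push {0}
  [7] u=2 | in [-5,5] | out [-5,5] | prev [-4,-1] | push {3,4}
  [8] u=1 | in [-5,5] | out [-5,5] | prev [-4,5] | push {}
  [9] u=0 | in [-5,5] | out [-5,3] | ==
  [10] u=3 | in [-5,5] | out [-5,5] | prev [-4,5] | push {2,5}
  [11] u=4 | in [-5,5] | out [-5,5] | prev [-5,0] | push {1}
  [12] u=2 | in [-5,5] | out [-5,5] | ==
  [13] u=5 | in [-5,5] | out [-5,5] | ==
  [14] u=1 | in [-5,5] | out [-5,5] | ==

Converged values:
  [0] [-5,3]
  [1] [-5,5]
  [2] [-5,5]
  [3] [-5,5]
  [4] [-5,5]
  [5] [-5,5]

14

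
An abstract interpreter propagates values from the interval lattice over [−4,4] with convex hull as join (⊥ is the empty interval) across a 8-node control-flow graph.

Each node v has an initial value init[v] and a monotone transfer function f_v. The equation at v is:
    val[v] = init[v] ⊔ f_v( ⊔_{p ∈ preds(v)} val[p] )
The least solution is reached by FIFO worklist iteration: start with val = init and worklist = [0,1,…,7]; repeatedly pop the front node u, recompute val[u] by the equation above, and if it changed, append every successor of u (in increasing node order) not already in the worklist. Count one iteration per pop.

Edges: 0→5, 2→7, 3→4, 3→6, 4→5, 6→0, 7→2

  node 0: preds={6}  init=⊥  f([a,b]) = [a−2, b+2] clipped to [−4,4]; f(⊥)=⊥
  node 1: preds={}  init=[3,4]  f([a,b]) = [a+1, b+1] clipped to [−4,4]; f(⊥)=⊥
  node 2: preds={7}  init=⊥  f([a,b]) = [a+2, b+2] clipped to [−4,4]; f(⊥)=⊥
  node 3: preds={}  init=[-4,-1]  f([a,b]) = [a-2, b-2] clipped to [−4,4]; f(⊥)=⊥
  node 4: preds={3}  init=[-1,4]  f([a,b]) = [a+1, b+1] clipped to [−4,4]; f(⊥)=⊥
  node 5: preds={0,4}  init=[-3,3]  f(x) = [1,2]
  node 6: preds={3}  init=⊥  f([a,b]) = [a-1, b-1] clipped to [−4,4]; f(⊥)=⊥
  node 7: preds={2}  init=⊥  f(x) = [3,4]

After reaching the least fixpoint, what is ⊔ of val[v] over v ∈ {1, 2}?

[3,4]

Trace (12 dequeues):
  [1] u=0 | in ⊥ | out ⊥ | ==
  [2] u=1 | in ⊥ | out [3,4] | ==
  [3] u=2 | in ⊥ | out ⊥ | ==
  [4] u=3 | in ⊥ | out [-4,-1] | ==
  [5] u=4 | in [-4,-1] | out [-3,4] | prev [-1,4] | push {}
  [6] u=5 | in [-3,4] | out [-3,3] | ==
  [7] u=6 | in [-4,-1] | out [-4,-2] | prev ⊥ | push {0}
  [8] u=7 | in ⊥ | out [3,4] | prev ⊥ | push {2}
  [9] u=0 | in [-4,-2] | out [-4,0] | prev ⊥ | push {5}
  [10] u=2 | in [3,4] | out [4,4] | prev ⊥ | push {7}
  [11] u=5 | in [-4,4] | out [-3,3] | ==
  [12] u=7 | in [4,4] | out [3,4] | ==

Converged values:
  [0] [-4,0]
  [1] [3,4]
  [2] [4,4]
  [3] [-4,-1]
  [4] [-3,4]
  [5] [-3,3]
  [6] [-4,-2]
  [7] [3,4]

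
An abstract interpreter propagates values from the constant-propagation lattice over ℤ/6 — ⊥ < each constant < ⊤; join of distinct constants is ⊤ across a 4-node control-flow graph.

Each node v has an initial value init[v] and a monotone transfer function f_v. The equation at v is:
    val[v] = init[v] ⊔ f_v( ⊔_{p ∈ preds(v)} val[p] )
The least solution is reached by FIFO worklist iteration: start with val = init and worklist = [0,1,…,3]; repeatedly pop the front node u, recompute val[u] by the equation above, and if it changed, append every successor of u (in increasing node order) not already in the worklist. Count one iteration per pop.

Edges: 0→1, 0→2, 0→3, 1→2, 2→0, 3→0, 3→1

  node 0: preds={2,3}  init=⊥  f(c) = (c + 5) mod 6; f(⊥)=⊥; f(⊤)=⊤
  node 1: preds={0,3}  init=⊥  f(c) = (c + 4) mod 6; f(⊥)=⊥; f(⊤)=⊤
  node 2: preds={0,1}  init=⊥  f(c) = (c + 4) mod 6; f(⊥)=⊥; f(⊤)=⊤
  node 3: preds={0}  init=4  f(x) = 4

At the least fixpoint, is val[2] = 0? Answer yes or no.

Worklist (8 pops):
  #1 pop 0: in=4 → 3 (was ⊥); enqueue []
  #2 pop 1: in=⊤ → ⊤ (was ⊥); enqueue []
  #3 pop 2: in=⊤ → ⊤ (was ⊥); enqueue [0]
  #4 pop 3: in=3 → 4 (no change)
  #5 pop 0: in=⊤ → ⊤ (was 3); enqueue [1,2,3]
  #6 pop 1: in=⊤ → ⊤ (no change)
  #7 pop 2: in=⊤ → ⊤ (no change)
  #8 pop 3: in=⊤ → 4 (no change)

Fixpoint:
  val[0] = ⊤
  val[1] = ⊤
  val[2] = ⊤
  val[3] = 4

no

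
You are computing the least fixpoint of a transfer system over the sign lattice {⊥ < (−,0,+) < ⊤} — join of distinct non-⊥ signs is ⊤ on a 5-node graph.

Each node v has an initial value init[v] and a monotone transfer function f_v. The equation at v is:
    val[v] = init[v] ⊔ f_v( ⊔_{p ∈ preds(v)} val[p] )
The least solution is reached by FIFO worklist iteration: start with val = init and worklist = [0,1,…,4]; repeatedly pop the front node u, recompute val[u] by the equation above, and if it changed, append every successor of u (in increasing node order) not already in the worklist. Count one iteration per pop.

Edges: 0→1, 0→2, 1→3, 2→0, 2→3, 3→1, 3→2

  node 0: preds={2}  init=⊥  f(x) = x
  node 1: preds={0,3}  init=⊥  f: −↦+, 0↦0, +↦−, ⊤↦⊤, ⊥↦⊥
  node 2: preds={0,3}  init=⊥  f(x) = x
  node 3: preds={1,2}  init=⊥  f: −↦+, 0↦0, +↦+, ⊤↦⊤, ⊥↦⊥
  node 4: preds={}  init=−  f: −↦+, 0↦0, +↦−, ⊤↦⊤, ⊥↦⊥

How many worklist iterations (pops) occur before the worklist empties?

Trace (5 dequeues):
  [1] u=0 | in ⊥ | out ⊥ | ==
  [2] u=1 | in ⊥ | out ⊥ | ==
  [3] u=2 | in ⊥ | out ⊥ | ==
  [4] u=3 | in ⊥ | out ⊥ | ==
  [5] u=4 | in ⊥ | out − | ==

Converged values:
  [0] ⊥
  [1] ⊥
  [2] ⊥
  [3] ⊥
  [4] −

5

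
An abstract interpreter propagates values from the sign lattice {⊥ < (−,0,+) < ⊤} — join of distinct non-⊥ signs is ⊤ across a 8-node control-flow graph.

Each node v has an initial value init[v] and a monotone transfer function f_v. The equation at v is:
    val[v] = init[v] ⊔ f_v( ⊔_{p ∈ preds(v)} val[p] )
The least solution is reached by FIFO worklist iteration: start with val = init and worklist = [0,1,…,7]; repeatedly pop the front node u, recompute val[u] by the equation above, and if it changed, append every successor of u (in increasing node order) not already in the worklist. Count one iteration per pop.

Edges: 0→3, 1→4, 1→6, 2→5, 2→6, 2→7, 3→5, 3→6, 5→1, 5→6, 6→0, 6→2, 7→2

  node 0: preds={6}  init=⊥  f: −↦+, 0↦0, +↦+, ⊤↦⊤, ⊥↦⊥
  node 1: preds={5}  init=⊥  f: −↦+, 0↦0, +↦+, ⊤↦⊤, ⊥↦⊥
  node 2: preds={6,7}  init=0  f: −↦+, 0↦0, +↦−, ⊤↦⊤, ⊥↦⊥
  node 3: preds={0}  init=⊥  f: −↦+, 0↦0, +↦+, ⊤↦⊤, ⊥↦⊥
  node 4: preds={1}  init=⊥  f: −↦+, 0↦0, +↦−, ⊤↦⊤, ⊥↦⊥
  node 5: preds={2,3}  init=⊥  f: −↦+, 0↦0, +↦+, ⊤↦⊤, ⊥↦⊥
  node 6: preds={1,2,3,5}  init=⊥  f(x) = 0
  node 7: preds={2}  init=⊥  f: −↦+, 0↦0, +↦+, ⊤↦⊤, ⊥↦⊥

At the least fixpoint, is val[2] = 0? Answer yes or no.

Worklist (16 pops):
  #1 pop 0: in=⊥ → ⊥ (no change)
  #2 pop 1: in=⊥ → ⊥ (no change)
  #3 pop 2: in=⊥ → 0 (no change)
  #4 pop 3: in=⊥ → ⊥ (no change)
  #5 pop 4: in=⊥ → ⊥ (no change)
  #6 pop 5: in=0 → 0 (was ⊥); enqueue [1]
  #7 pop 6: in=0 → 0 (was ⊥); enqueue [0,2]
  #8 pop 7: in=0 → 0 (was ⊥); enqueue []
  #9 pop 1: in=0 → 0 (was ⊥); enqueue [4,6]
  #10 pop 0: in=0 → 0 (was ⊥); enqueue [3]
  #11 pop 2: in=0 → 0 (no change)
  #12 pop 4: in=0 → 0 (was ⊥); enqueue []
  #13 pop 6: in=0 → 0 (no change)
  #14 pop 3: in=0 → 0 (was ⊥); enqueue [5,6]
  #15 pop 5: in=0 → 0 (no change)
  #16 pop 6: in=0 → 0 (no change)

Fixpoint:
  val[0] = 0
  val[1] = 0
  val[2] = 0
  val[3] = 0
  val[4] = 0
  val[5] = 0
  val[6] = 0
  val[7] = 0

yes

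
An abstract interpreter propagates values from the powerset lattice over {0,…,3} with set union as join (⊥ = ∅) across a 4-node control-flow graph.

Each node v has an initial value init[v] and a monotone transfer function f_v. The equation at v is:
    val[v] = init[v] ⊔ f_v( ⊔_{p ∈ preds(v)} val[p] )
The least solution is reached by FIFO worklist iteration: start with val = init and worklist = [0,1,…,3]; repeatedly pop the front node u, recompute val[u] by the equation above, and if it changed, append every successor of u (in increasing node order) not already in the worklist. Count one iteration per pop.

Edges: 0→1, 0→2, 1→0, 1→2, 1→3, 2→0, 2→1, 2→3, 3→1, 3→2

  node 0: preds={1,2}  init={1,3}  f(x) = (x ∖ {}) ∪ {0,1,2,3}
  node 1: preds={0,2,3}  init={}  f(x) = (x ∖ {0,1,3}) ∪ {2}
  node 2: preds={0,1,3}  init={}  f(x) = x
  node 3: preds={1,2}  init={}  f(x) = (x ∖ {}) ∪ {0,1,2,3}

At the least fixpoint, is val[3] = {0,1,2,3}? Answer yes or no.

yes

Worklist (7 pops):
  #1 pop 0: in={} → {0,1,2,3} (was {1,3}); enqueue []
  #2 pop 1: in={0,1,2,3} → {2} (was {}); enqueue [0]
  #3 pop 2: in={0,1,2,3} → {0,1,2,3} (was {}); enqueue [1]
  #4 pop 3: in={0,1,2,3} → {0,1,2,3} (was {}); enqueue [2]
  #5 pop 0: in={0,1,2,3} → {0,1,2,3} (no change)
  #6 pop 1: in={0,1,2,3} → {2} (no change)
  #7 pop 2: in={0,1,2,3} → {0,1,2,3} (no change)

Fixpoint:
  val[0] = {0,1,2,3}
  val[1] = {2}
  val[2] = {0,1,2,3}
  val[3] = {0,1,2,3}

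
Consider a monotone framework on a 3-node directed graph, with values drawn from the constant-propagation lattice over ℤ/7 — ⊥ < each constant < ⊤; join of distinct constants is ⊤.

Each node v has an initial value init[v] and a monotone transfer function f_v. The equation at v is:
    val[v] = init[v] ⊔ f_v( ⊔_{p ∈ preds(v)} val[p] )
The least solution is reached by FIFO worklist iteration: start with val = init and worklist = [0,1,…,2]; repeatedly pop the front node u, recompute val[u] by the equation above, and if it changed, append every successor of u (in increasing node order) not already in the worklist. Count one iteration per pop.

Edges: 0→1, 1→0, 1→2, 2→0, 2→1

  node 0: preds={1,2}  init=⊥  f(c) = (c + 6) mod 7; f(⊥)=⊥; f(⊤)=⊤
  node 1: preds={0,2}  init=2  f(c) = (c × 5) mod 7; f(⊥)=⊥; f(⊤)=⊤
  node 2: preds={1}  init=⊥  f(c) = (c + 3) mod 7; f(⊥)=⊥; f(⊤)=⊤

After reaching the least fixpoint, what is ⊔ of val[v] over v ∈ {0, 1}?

Iteration log — 5 steps:
  step 1. node 0  ⊔preds=2  new=1  old=⊥  +wl: 
  step 2. node 1  ⊔preds=1  new=⊤  old=2  +wl: 0
  step 3. node 2  ⊔preds=⊤  new=⊤  old=⊥  +wl: 1
  step 4. node 0  ⊔preds=⊤  new=⊤  old=1  +wl: 
  step 5. node 1  ⊔preds=⊤  new=⊤  stable

Least fixpoint reached:
  node 0: ⊤
  node 1: ⊤
  node 2: ⊤

⊤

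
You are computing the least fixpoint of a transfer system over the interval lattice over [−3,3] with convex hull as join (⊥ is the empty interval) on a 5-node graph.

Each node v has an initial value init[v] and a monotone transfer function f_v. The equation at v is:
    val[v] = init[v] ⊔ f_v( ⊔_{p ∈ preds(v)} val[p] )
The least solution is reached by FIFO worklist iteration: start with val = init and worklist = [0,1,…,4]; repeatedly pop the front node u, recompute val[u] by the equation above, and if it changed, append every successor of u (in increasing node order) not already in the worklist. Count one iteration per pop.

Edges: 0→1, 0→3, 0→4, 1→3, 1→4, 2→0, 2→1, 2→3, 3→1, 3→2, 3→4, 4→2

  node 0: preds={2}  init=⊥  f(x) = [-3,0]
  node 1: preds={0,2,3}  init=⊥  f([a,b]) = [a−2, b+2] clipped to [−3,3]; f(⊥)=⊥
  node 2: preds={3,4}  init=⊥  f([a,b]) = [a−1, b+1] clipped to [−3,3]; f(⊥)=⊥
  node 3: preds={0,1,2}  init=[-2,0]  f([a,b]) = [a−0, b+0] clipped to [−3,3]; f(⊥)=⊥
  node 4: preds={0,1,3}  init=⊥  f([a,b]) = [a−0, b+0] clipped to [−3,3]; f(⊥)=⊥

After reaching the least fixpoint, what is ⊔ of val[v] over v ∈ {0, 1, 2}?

Trace (13 dequeues):
  [1] u=0 | in ⊥ | out [-3,0] | prev ⊥ | push {}
  [2] u=1 | in [-3,0] | out [-3,2] | prev ⊥ | push {}
  [3] u=2 | in [-2,0] | out [-3,1] | prev ⊥ | push {0,1}
  [4] u=3 | in [-3,2] | out [-3,2] | prev [-2,0] | push {2}
  [5] u=4 | in [-3,2] | out [-3,2] | prev ⊥ | push {}
  [6] u=0 | in [-3,1] | out [-3,0] | ==
  [7] u=1 | in [-3,2] | out [-3,3] | prev [-3,2] | push {3,4}
  [8] u=2 | in [-3,2] | out [-3,3] | prev [-3,1] | push {0,1}
  [9] u=3 | in [-3,3] | out [-3,3] | prev [-3,2] | push {2}
  [10] u=4 | in [-3,3] | out [-3,3] | prev [-3,2] | push {}
  [11] u=0 | in [-3,3] | out [-3,0] | ==
  [12] u=1 | in [-3,3] | out [-3,3] | ==
  [13] u=2 | in [-3,3] | out [-3,3] | ==

Converged values:
  [0] [-3,0]
  [1] [-3,3]
  [2] [-3,3]
  [3] [-3,3]
  [4] [-3,3]

[-3,3]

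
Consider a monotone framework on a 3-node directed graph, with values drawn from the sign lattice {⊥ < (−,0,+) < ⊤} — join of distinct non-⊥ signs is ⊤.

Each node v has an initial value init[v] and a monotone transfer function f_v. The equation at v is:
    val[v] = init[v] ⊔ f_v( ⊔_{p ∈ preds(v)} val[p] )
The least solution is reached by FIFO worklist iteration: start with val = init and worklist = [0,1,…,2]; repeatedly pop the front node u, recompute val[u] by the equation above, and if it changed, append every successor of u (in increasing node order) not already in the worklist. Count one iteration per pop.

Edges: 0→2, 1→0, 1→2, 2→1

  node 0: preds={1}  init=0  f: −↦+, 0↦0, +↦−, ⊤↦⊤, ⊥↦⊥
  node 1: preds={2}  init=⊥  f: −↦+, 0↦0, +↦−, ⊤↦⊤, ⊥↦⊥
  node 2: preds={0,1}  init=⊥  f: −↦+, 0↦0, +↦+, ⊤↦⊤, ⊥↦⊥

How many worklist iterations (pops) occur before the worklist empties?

Iteration log — 6 steps:
  step 1. node 0  ⊔preds=⊥  new=0  stable
  step 2. node 1  ⊔preds=⊥  new=⊥  stable
  step 3. node 2  ⊔preds=0  new=0  old=⊥  +wl: 1
  step 4. node 1  ⊔preds=0  new=0  old=⊥  +wl: 0,2
  step 5. node 0  ⊔preds=0  new=0  stable
  step 6. node 2  ⊔preds=0  new=0  stable

Least fixpoint reached:
  node 0: 0
  node 1: 0
  node 2: 0

6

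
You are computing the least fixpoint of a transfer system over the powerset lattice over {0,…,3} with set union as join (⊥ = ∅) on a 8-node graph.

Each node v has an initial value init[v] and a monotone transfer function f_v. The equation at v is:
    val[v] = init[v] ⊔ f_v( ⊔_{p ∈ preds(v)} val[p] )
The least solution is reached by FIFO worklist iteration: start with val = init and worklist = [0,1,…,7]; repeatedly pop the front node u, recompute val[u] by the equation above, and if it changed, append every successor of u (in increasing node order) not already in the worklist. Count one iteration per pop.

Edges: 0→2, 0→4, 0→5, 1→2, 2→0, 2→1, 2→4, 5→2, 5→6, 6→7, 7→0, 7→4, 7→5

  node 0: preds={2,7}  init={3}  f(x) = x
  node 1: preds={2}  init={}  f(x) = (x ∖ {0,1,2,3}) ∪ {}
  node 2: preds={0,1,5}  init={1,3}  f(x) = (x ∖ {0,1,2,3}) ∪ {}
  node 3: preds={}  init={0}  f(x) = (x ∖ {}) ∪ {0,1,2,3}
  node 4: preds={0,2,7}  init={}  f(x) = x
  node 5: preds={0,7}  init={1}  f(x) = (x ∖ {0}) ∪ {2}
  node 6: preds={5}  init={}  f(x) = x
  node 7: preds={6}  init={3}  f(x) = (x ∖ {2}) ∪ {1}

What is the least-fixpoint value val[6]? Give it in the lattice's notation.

{1,2,3}

Worklist (12 pops):
  #1 pop 0: in={1,3} → {1,3} (was {3}); enqueue []
  #2 pop 1: in={1,3} → {} (no change)
  #3 pop 2: in={1,3} → {1,3} (no change)
  #4 pop 3: in={} → {0,1,2,3} (was {0}); enqueue []
  #5 pop 4: in={1,3} → {1,3} (was {}); enqueue []
  #6 pop 5: in={1,3} → {1,2,3} (was {1}); enqueue [2]
  #7 pop 6: in={1,2,3} → {1,2,3} (was {}); enqueue []
  #8 pop 7: in={1,2,3} → {1,3} (was {3}); enqueue [0,4,5]
  #9 pop 2: in={1,2,3} → {1,3} (no change)
  #10 pop 0: in={1,3} → {1,3} (no change)
  #11 pop 4: in={1,3} → {1,3} (no change)
  #12 pop 5: in={1,3} → {1,2,3} (no change)

Fixpoint:
  val[0] = {1,3}
  val[1] = {}
  val[2] = {1,3}
  val[3] = {0,1,2,3}
  val[4] = {1,3}
  val[5] = {1,2,3}
  val[6] = {1,2,3}
  val[7] = {1,3}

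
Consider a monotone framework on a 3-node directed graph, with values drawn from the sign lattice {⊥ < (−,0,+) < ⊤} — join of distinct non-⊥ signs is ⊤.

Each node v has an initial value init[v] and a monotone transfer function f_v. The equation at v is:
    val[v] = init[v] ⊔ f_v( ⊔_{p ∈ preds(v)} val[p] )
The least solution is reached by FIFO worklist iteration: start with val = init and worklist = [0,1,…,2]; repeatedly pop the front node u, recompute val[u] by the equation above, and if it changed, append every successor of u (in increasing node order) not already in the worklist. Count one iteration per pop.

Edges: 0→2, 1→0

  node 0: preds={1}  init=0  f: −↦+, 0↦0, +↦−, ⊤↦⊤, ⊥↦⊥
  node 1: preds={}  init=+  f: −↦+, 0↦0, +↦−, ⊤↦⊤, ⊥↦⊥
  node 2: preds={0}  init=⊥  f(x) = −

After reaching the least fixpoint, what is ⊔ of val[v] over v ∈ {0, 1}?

⊤

Iteration log — 3 steps:
  step 1. node 0  ⊔preds=+  new=⊤  old=0  +wl: 
  step 2. node 1  ⊔preds=⊥  new=+  stable
  step 3. node 2  ⊔preds=⊤  new=−  old=⊥  +wl: 

Least fixpoint reached:
  node 0: ⊤
  node 1: +
  node 2: −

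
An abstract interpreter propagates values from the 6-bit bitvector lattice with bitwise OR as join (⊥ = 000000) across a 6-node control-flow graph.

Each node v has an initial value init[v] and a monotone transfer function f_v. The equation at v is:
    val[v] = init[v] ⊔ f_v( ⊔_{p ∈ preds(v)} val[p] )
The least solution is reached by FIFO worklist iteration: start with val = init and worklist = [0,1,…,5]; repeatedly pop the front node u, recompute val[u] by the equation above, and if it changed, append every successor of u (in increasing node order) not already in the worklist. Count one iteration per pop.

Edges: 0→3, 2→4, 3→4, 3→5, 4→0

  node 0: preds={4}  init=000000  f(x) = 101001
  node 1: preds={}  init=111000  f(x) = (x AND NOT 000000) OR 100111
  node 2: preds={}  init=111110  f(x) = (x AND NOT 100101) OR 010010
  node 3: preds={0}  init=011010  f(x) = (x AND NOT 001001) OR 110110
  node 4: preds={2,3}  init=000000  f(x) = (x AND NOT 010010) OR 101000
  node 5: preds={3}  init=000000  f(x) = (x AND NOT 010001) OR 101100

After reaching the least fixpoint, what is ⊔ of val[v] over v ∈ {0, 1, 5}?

Trace (7 dequeues):
  [1] u=0 | in 000000 | out 101001 | prev 000000 | push {}
  [2] u=1 | in 000000 | out 111111 | prev 111000 | push {}
  [3] u=2 | in 000000 | out 111110 | ==
  [4] u=3 | in 101001 | out 111110 | prev 011010 | push {}
  [5] u=4 | in 111110 | out 101100 | prev 000000 | push {0}
  [6] u=5 | in 111110 | out 101110 | prev 000000 | push {}
  [7] u=0 | in 101100 | out 101001 | ==

Converged values:
  [0] 101001
  [1] 111111
  [2] 111110
  [3] 111110
  [4] 101100
  [5] 101110

111111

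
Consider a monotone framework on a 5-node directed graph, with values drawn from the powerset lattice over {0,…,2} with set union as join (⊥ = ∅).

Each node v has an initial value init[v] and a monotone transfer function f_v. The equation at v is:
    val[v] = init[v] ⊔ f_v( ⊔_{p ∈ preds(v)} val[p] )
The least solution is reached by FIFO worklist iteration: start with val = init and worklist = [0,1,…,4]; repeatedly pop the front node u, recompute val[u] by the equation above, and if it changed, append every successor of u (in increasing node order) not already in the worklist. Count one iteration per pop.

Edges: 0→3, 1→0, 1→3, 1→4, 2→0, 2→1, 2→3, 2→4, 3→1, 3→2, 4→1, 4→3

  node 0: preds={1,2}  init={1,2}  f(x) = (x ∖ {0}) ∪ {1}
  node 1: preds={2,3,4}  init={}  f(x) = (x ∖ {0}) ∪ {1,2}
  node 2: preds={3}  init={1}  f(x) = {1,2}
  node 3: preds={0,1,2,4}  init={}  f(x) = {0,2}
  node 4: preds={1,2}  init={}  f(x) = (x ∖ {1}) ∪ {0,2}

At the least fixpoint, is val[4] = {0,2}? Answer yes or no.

Trace (9 dequeues):
  [1] u=0 | in {1} | out {1,2} | ==
  [2] u=1 | in {1} | out {1,2} | prev {} | push {0}
  [3] u=2 | in {} | out {1,2} | prev {1} | push {1}
  [4] u=3 | in {1,2} | out {0,2} | prev {} | push {2}
  [5] u=4 | in {1,2} | out {0,2} | prev {} | push {3}
  [6] u=0 | in {1,2} | out {1,2} | ==
  [7] u=1 | in {0,1,2} | out {1,2} | ==
  [8] u=2 | in {0,2} | out {1,2} | ==
  [9] u=3 | in {0,1,2} | out {0,2} | ==

Converged values:
  [0] {1,2}
  [1] {1,2}
  [2] {1,2}
  [3] {0,2}
  [4] {0,2}

yes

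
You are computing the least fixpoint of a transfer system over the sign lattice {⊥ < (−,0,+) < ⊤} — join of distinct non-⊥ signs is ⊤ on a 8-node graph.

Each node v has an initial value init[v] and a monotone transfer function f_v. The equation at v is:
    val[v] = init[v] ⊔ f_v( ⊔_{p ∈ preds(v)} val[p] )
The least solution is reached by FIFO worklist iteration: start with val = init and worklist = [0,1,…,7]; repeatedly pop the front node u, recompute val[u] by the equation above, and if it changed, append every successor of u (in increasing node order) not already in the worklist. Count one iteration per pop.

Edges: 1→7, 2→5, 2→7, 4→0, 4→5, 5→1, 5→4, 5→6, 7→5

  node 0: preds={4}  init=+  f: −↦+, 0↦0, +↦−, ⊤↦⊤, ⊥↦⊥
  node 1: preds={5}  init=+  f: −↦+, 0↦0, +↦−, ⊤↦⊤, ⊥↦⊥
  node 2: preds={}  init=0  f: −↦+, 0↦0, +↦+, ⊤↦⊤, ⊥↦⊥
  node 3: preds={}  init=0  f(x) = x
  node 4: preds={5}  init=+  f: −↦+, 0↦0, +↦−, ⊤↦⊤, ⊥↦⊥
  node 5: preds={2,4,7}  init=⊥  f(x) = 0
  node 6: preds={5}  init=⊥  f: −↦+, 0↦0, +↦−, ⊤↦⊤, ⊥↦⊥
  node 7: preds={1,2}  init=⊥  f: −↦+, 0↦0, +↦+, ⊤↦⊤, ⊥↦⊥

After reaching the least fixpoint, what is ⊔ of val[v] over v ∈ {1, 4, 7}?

⊤

Worklist (13 pops):
  #1 pop 0: in=+ → ⊤ (was +); enqueue []
  #2 pop 1: in=⊥ → + (no change)
  #3 pop 2: in=⊥ → 0 (no change)
  #4 pop 3: in=⊥ → 0 (no change)
  #5 pop 4: in=⊥ → + (no change)
  #6 pop 5: in=⊤ → 0 (was ⊥); enqueue [1,4]
  #7 pop 6: in=0 → 0 (was ⊥); enqueue []
  #8 pop 7: in=⊤ → ⊤ (was ⊥); enqueue [5]
  #9 pop 1: in=0 → ⊤ (was +); enqueue [7]
  #10 pop 4: in=0 → ⊤ (was +); enqueue [0]
  #11 pop 5: in=⊤ → 0 (no change)
  #12 pop 7: in=⊤ → ⊤ (no change)
  #13 pop 0: in=⊤ → ⊤ (no change)

Fixpoint:
  val[0] = ⊤
  val[1] = ⊤
  val[2] = 0
  val[3] = 0
  val[4] = ⊤
  val[5] = 0
  val[6] = 0
  val[7] = ⊤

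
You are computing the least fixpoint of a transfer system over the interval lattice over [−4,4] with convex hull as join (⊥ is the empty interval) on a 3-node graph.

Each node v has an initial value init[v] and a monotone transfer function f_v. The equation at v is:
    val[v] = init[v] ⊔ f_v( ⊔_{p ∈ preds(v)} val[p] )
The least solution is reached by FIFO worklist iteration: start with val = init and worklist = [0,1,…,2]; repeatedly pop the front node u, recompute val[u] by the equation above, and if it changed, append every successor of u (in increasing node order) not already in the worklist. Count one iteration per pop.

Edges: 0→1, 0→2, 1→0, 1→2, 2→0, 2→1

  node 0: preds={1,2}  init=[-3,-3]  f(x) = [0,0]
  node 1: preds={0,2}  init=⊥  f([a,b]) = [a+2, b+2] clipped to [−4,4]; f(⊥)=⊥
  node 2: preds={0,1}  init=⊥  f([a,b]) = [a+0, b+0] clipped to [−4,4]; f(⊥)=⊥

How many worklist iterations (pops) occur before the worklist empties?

Worklist (9 pops):
  #1 pop 0: in=⊥ → [-3,0] (was [-3,-3]); enqueue []
  #2 pop 1: in=[-3,0] → [-1,2] (was ⊥); enqueue [0]
  #3 pop 2: in=[-3,2] → [-3,2] (was ⊥); enqueue [1]
  #4 pop 0: in=[-3,2] → [-3,0] (no change)
  #5 pop 1: in=[-3,2] → [-1,4] (was [-1,2]); enqueue [0,2]
  #6 pop 0: in=[-3,4] → [-3,0] (no change)
  #7 pop 2: in=[-3,4] → [-3,4] (was [-3,2]); enqueue [0,1]
  #8 pop 0: in=[-3,4] → [-3,0] (no change)
  #9 pop 1: in=[-3,4] → [-1,4] (no change)

Fixpoint:
  val[0] = [-3,0]
  val[1] = [-1,4]
  val[2] = [-3,4]

9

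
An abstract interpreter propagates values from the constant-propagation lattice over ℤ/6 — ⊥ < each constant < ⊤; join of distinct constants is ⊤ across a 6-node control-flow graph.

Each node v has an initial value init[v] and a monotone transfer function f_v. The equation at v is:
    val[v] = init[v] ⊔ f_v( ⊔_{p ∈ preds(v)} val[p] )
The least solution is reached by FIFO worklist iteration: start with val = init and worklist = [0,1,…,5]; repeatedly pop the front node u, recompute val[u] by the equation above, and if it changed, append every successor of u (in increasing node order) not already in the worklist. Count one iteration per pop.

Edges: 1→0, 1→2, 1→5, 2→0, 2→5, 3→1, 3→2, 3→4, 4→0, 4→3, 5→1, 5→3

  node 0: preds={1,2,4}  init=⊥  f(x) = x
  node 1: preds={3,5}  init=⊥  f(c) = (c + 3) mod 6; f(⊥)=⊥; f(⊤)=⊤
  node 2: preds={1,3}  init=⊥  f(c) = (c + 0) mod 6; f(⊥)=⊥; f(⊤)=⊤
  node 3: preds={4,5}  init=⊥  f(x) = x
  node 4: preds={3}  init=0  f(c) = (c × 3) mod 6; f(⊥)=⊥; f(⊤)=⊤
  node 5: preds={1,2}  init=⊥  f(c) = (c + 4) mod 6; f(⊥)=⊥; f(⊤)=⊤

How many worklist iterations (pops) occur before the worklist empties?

Worklist (19 pops):
  #1 pop 0: in=0 → 0 (was ⊥); enqueue []
  #2 pop 1: in=⊥ → ⊥ (no change)
  #3 pop 2: in=⊥ → ⊥ (no change)
  #4 pop 3: in=0 → 0 (was ⊥); enqueue [1,2]
  #5 pop 4: in=0 → 0 (no change)
  #6 pop 5: in=⊥ → ⊥ (no change)
  #7 pop 1: in=0 → 3 (was ⊥); enqueue [0,5]
  #8 pop 2: in=⊤ → ⊤ (was ⊥); enqueue []
  #9 pop 0: in=⊤ → ⊤ (was 0); enqueue []
  #10 pop 5: in=⊤ → ⊤ (was ⊥); enqueue [1,3]
  #11 pop 1: in=⊤ → ⊤ (was 3); enqueue [0,2,5]
  #12 pop 3: in=⊤ → ⊤ (was 0); enqueue [1,4]
  #13 pop 0: in=⊤ → ⊤ (no change)
  #14 pop 2: in=⊤ → ⊤ (no change)
  #15 pop 5: in=⊤ → ⊤ (no change)
  #16 pop 1: in=⊤ → ⊤ (no change)
  #17 pop 4: in=⊤ → ⊤ (was 0); enqueue [0,3]
  #18 pop 0: in=⊤ → ⊤ (no change)
  #19 pop 3: in=⊤ → ⊤ (no change)

Fixpoint:
  val[0] = ⊤
  val[1] = ⊤
  val[2] = ⊤
  val[3] = ⊤
  val[4] = ⊤
  val[5] = ⊤

19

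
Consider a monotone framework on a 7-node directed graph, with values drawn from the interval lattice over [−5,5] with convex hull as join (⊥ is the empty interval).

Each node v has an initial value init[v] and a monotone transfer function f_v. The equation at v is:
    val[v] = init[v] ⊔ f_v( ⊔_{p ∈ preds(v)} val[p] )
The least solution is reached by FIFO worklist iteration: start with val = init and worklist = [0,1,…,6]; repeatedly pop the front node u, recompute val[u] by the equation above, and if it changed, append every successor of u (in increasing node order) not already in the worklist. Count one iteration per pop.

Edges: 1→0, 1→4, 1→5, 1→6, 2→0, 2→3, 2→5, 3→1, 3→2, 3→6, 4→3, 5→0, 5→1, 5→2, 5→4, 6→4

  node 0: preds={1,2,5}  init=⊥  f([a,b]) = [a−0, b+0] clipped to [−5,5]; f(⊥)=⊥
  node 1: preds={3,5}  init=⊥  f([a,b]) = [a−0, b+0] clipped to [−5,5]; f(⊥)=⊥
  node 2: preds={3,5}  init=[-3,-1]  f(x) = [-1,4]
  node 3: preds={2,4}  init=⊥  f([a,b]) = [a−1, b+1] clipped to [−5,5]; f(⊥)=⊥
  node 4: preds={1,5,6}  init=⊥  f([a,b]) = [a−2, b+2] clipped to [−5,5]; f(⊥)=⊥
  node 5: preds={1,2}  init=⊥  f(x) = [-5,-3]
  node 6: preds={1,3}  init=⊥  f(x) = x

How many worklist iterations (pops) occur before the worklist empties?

Trace (19 dequeues):
  [1] u=0 | in [-3,-1] | out [-3,-1] | prev ⊥ | push {}
  [2] u=1 | in ⊥ | out ⊥ | ==
  [3] u=2 | in ⊥ | out [-3,4] | prev [-3,-1] | push {0}
  [4] u=3 | in [-3,4] | out [-4,5] | prev ⊥ | push {1,2}
  [5] u=4 | in ⊥ | out ⊥ | ==
  [6] u=5 | in [-3,4] | out [-5,-3] | prev ⊥ | push {4}
  [7] u=6 | in [-4,5] | out [-4,5] | prev ⊥ | push {}
  [8] u=0 | in [-5,4] | out [-5,4] | prev [-3,-1] | push {}
  [9] u=1 | in [-5,5] | out [-5,5] | prev ⊥ | push {0,5,6}
  [10] u=2 | in [-5,5] | out [-3,4] | ==
  [11] u=4 | in [-5,5] | out [-5,5] | prev ⊥ | push {3}
  [12] u=0 | in [-5,5] | out [-5,5] | prev [-5,4] | push {}
  [13] u=5 | in [-5,5] | out [-5,-3] | ==
  [14] u=6 | in [-5,5] | out [-5,5] | prev [-4,5] | push {4}
  [15] u=3 | in [-5,5] | out [-5,5] | prev [-4,5] | push {1,2,6}
  [16] u=4 | in [-5,5] | out [-5,5] | ==
  [17] u=1 | in [-5,5] | out [-5,5] | ==
  [18] u=2 | in [-5,5] | out [-3,4] | ==
  [19] u=6 | in [-5,5] | out [-5,5] | ==

Converged values:
  [0] [-5,5]
  [1] [-5,5]
  [2] [-3,4]
  [3] [-5,5]
  [4] [-5,5]
  [5] [-5,-3]
  [6] [-5,5]

19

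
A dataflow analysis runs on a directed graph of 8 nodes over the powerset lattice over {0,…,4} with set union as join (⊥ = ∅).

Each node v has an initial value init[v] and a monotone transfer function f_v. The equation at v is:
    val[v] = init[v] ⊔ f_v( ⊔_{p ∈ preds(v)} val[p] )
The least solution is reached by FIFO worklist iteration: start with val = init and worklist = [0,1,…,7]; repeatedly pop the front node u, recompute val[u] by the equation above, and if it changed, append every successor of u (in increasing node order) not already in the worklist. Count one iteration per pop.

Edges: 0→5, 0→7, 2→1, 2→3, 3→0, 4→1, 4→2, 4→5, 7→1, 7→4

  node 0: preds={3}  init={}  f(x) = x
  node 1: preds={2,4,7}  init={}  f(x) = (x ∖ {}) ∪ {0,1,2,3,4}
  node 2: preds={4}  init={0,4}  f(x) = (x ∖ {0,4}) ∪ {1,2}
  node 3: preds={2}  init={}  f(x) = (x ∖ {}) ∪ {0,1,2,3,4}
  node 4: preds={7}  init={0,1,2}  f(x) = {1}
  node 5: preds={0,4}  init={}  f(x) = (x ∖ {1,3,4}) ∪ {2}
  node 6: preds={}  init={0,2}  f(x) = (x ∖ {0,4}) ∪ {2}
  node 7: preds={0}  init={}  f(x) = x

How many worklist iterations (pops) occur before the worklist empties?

Worklist (14 pops):
  #1 pop 0: in={} → {} (no change)
  #2 pop 1: in={0,1,2,4} → {0,1,2,3,4} (was {}); enqueue []
  #3 pop 2: in={0,1,2} → {0,1,2,4} (was {0,4}); enqueue [1]
  #4 pop 3: in={0,1,2,4} → {0,1,2,3,4} (was {}); enqueue [0]
  #5 pop 4: in={} → {0,1,2} (no change)
  #6 pop 5: in={0,1,2} → {0,2} (was {}); enqueue []
  #7 pop 6: in={} → {0,2} (no change)
  #8 pop 7: in={} → {} (no change)
  #9 pop 1: in={0,1,2,4} → {0,1,2,3,4} (no change)
  #10 pop 0: in={0,1,2,3,4} → {0,1,2,3,4} (was {}); enqueue [5,7]
  #11 pop 5: in={0,1,2,3,4} → {0,2} (no change)
  #12 pop 7: in={0,1,2,3,4} → {0,1,2,3,4} (was {}); enqueue [1,4]
  #13 pop 1: in={0,1,2,3,4} → {0,1,2,3,4} (no change)
  #14 pop 4: in={0,1,2,3,4} → {0,1,2} (no change)

Fixpoint:
  val[0] = {0,1,2,3,4}
  val[1] = {0,1,2,3,4}
  val[2] = {0,1,2,4}
  val[3] = {0,1,2,3,4}
  val[4] = {0,1,2}
  val[5] = {0,2}
  val[6] = {0,2}
  val[7] = {0,1,2,3,4}

14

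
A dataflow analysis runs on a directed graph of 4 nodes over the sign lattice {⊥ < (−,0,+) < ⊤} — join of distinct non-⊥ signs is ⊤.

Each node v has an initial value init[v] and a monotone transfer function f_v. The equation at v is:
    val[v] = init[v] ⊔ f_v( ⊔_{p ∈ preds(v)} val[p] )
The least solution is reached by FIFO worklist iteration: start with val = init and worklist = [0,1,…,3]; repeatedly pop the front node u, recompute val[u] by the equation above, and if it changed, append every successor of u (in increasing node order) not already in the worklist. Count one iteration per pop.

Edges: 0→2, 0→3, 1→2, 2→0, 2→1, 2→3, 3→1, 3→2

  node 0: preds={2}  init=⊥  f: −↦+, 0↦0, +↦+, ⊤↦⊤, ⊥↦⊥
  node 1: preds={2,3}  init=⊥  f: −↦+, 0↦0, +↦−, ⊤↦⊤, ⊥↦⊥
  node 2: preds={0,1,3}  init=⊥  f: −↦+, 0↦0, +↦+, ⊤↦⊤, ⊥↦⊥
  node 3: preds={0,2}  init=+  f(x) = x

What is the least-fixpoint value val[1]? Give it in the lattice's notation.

⊤

Trace (8 dequeues):
  [1] u=0 | in ⊥ | out ⊥ | ==
  [2] u=1 | in + | out − | prev ⊥ | push {}
  [3] u=2 | in ⊤ | out ⊤ | prev ⊥ | push {0,1}
  [4] u=3 | in ⊤ | out ⊤ | prev + | push {2}
  [5] u=0 | in ⊤ | out ⊤ | prev ⊥ | push {3}
  [6] u=1 | in ⊤ | out ⊤ | prev − | push {}
  [7] u=2 | in ⊤ | out ⊤ | ==
  [8] u=3 | in ⊤ | out ⊤ | ==

Converged values:
  [0] ⊤
  [1] ⊤
  [2] ⊤
  [3] ⊤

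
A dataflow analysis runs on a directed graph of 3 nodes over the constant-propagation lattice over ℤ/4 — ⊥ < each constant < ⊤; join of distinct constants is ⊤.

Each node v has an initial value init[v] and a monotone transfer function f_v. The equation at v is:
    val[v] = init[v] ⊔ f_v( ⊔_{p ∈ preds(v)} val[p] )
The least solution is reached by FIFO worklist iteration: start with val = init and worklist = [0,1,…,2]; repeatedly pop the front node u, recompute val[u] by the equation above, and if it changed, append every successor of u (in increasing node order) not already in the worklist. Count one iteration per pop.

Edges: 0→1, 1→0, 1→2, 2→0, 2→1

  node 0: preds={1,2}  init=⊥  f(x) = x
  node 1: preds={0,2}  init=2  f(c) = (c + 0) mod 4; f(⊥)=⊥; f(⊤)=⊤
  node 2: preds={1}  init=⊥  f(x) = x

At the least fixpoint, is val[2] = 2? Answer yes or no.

yes

Worklist (5 pops):
  #1 pop 0: in=2 → 2 (was ⊥); enqueue []
  #2 pop 1: in=2 → 2 (no change)
  #3 pop 2: in=2 → 2 (was ⊥); enqueue [0,1]
  #4 pop 0: in=2 → 2 (no change)
  #5 pop 1: in=2 → 2 (no change)

Fixpoint:
  val[0] = 2
  val[1] = 2
  val[2] = 2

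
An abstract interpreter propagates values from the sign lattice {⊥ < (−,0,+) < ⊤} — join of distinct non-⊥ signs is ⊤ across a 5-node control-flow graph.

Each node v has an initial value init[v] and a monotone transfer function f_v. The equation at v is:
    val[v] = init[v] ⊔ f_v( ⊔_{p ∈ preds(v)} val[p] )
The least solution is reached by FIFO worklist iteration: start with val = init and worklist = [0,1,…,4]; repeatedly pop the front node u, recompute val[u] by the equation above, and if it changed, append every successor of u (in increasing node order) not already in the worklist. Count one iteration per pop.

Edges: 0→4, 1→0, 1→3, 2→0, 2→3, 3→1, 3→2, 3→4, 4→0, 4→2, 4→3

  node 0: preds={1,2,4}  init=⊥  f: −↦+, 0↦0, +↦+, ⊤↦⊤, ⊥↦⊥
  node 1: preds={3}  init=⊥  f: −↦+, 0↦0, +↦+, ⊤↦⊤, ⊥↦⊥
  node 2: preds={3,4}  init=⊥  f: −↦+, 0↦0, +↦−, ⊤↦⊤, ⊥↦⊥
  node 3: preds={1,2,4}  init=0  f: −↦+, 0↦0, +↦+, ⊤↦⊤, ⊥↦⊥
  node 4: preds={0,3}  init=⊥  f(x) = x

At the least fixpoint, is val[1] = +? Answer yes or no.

no

Iteration log — 9 steps:
  step 1. node 0  ⊔preds=⊥  new=⊥  stable
  step 2. node 1  ⊔preds=0  new=0  old=⊥  +wl: 0
  step 3. node 2  ⊔preds=0  new=0  old=⊥  +wl: 
  step 4. node 3  ⊔preds=0  new=0  stable
  step 5. node 4  ⊔preds=0  new=0  old=⊥  +wl: 2,3
  step 6. node 0  ⊔preds=0  new=0  old=⊥  +wl: 4
  step 7. node 2  ⊔preds=0  new=0  stable
  step 8. node 3  ⊔preds=0  new=0  stable
  step 9. node 4  ⊔preds=0  new=0  stable

Least fixpoint reached:
  node 0: 0
  node 1: 0
  node 2: 0
  node 3: 0
  node 4: 0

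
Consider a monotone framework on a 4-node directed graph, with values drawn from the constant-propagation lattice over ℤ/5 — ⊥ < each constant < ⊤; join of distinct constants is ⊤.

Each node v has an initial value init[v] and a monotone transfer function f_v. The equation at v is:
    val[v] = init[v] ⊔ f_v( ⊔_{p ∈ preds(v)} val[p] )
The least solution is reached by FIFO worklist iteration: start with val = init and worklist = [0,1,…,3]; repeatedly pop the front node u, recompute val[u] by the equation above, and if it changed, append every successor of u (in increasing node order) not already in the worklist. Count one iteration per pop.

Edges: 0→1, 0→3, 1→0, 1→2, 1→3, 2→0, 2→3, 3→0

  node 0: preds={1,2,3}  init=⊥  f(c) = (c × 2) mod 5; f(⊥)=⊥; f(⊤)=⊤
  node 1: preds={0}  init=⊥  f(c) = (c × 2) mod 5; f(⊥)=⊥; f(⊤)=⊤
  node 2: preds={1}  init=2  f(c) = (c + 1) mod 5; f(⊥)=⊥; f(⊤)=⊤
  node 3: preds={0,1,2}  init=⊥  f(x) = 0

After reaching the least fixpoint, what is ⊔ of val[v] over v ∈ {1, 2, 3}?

⊤

Worklist (9 pops):
  #1 pop 0: in=2 → 4 (was ⊥); enqueue []
  #2 pop 1: in=4 → 3 (was ⊥); enqueue [0]
  #3 pop 2: in=3 → ⊤ (was 2); enqueue []
  #4 pop 3: in=⊤ → 0 (was ⊥); enqueue []
  #5 pop 0: in=⊤ → ⊤ (was 4); enqueue [1,3]
  #6 pop 1: in=⊤ → ⊤ (was 3); enqueue [0,2]
  #7 pop 3: in=⊤ → 0 (no change)
  #8 pop 0: in=⊤ → ⊤ (no change)
  #9 pop 2: in=⊤ → ⊤ (no change)

Fixpoint:
  val[0] = ⊤
  val[1] = ⊤
  val[2] = ⊤
  val[3] = 0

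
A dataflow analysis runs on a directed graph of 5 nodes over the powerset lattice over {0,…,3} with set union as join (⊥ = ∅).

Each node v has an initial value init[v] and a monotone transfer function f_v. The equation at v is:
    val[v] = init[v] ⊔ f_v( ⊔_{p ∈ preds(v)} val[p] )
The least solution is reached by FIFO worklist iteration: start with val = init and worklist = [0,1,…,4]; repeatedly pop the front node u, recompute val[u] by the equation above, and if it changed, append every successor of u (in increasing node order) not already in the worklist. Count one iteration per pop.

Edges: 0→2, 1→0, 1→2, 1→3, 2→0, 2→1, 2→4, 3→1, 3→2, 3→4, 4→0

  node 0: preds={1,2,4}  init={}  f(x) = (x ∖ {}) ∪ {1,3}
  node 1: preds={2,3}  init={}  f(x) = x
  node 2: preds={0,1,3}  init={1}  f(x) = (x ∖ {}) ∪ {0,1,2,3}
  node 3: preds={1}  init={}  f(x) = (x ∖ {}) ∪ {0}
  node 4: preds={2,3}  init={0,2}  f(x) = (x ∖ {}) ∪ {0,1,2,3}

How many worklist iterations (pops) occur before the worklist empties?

Worklist (13 pops):
  #1 pop 0: in={0,1,2} → {0,1,2,3} (was {}); enqueue []
  #2 pop 1: in={1} → {1} (was {}); enqueue [0]
  #3 pop 2: in={0,1,2,3} → {0,1,2,3} (was {1}); enqueue [1]
  #4 pop 3: in={1} → {0,1} (was {}); enqueue [2]
  #5 pop 4: in={0,1,2,3} → {0,1,2,3} (was {0,2}); enqueue []
  #6 pop 0: in={0,1,2,3} → {0,1,2,3} (no change)
  #7 pop 1: in={0,1,2,3} → {0,1,2,3} (was {1}); enqueue [0,3]
  #8 pop 2: in={0,1,2,3} → {0,1,2,3} (no change)
  #9 pop 0: in={0,1,2,3} → {0,1,2,3} (no change)
  #10 pop 3: in={0,1,2,3} → {0,1,2,3} (was {0,1}); enqueue [1,2,4]
  #11 pop 1: in={0,1,2,3} → {0,1,2,3} (no change)
  #12 pop 2: in={0,1,2,3} → {0,1,2,3} (no change)
  #13 pop 4: in={0,1,2,3} → {0,1,2,3} (no change)

Fixpoint:
  val[0] = {0,1,2,3}
  val[1] = {0,1,2,3}
  val[2] = {0,1,2,3}
  val[3] = {0,1,2,3}
  val[4] = {0,1,2,3}

13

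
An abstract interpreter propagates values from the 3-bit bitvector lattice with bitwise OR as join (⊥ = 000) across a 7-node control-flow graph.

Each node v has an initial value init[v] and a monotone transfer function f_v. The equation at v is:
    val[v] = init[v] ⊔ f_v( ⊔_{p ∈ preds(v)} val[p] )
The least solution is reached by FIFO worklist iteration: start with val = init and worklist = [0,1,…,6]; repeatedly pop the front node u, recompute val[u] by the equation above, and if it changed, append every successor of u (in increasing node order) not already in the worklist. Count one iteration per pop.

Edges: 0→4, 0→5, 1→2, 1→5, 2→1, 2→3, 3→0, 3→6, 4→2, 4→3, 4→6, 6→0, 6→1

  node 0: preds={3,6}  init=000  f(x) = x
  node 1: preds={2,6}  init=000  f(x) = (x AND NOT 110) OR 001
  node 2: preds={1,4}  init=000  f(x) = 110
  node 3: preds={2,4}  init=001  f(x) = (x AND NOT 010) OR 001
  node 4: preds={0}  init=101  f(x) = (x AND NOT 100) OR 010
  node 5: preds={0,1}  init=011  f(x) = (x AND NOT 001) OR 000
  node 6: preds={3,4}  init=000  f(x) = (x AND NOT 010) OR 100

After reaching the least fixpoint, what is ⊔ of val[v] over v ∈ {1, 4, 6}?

111

Worklist (13 pops):
  #1 pop 0: in=001 → 001 (was 000); enqueue []
  #2 pop 1: in=000 → 001 (was 000); enqueue []
  #3 pop 2: in=101 → 110 (was 000); enqueue [1]
  #4 pop 3: in=111 → 101 (was 001); enqueue [0]
  #5 pop 4: in=001 → 111 (was 101); enqueue [2,3]
  #6 pop 5: in=001 → 011 (no change)
  #7 pop 6: in=111 → 101 (was 000); enqueue []
  #8 pop 1: in=111 → 001 (no change)
  #9 pop 0: in=101 → 101 (was 001); enqueue [4,5]
  #10 pop 2: in=111 → 110 (no change)
  #11 pop 3: in=111 → 101 (no change)
  #12 pop 4: in=101 → 111 (no change)
  #13 pop 5: in=101 → 111 (was 011); enqueue []

Fixpoint:
  val[0] = 101
  val[1] = 001
  val[2] = 110
  val[3] = 101
  val[4] = 111
  val[5] = 111
  val[6] = 101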